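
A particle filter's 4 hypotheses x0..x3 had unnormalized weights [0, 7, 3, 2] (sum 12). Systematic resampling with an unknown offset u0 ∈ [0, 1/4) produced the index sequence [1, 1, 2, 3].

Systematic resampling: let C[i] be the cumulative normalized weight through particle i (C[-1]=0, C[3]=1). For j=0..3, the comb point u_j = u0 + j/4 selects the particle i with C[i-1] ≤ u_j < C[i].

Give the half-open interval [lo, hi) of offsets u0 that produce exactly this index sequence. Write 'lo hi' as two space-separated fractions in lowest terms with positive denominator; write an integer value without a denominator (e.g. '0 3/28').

C = [0, 7/12, 5/6, 1]
j=0 picked index 1: u0 ∈ [0, 7/12)
j=1 picked index 1: u0 ∈ [-1/4, 1/3)
j=2 picked index 2: u0 ∈ [1/12, 1/3)
j=3 picked index 3: u0 ∈ [1/12, 1/4)
intersection: [1/12, 1/4)

1/12 1/4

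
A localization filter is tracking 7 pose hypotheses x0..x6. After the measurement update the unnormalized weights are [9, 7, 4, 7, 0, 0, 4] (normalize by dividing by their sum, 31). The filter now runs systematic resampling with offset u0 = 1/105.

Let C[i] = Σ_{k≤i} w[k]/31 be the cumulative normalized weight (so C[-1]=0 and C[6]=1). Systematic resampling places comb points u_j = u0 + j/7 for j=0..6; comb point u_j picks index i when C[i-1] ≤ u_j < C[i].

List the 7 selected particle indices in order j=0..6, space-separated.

0 0 1 1 2 3 3

C = [9/31, 16/31, 20/31, 27/31, 27/31, 27/31, 1]
j=0: u_0=1/105 ∈ [0, 9/31) → index 0
j=1: u_1=16/105 ∈ [0, 9/31) → index 0
j=2: u_2=31/105 ∈ [9/31, 16/31) → index 1
j=3: u_3=46/105 ∈ [9/31, 16/31) → index 1
j=4: u_4=61/105 ∈ [16/31, 20/31) → index 2
j=5: u_5=76/105 ∈ [20/31, 27/31) → index 3
j=6: u_6=13/15 ∈ [20/31, 27/31) → index 3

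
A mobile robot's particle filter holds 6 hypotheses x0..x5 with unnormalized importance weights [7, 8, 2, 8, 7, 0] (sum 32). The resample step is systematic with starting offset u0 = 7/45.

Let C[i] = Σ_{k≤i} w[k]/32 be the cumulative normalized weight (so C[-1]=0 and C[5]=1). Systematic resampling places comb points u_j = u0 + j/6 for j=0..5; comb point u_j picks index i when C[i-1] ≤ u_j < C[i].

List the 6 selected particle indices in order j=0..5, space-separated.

C = [7/32, 15/32, 17/32, 25/32, 1, 1]
j=0: u_0=7/45 ∈ [0, 7/32) → index 0
j=1: u_1=29/90 ∈ [7/32, 15/32) → index 1
j=2: u_2=22/45 ∈ [15/32, 17/32) → index 2
j=3: u_3=59/90 ∈ [17/32, 25/32) → index 3
j=4: u_4=37/45 ∈ [25/32, 1) → index 4
j=5: u_5=89/90 ∈ [25/32, 1) → index 4

0 1 2 3 4 4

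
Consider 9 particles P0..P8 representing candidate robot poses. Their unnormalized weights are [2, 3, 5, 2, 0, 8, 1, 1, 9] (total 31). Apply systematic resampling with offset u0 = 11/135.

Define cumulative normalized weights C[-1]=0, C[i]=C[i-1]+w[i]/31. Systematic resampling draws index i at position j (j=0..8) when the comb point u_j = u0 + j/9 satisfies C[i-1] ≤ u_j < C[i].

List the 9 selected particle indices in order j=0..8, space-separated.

1 2 2 5 5 5 8 8 8

C = [2/31, 5/31, 10/31, 12/31, 12/31, 20/31, 21/31, 22/31, 1]
j=0: u_0=11/135 ∈ [2/31, 5/31) → index 1
j=1: u_1=26/135 ∈ [5/31, 10/31) → index 2
j=2: u_2=41/135 ∈ [5/31, 10/31) → index 2
j=3: u_3=56/135 ∈ [12/31, 20/31) → index 5
j=4: u_4=71/135 ∈ [12/31, 20/31) → index 5
j=5: u_5=86/135 ∈ [12/31, 20/31) → index 5
j=6: u_6=101/135 ∈ [22/31, 1) → index 8
j=7: u_7=116/135 ∈ [22/31, 1) → index 8
j=8: u_8=131/135 ∈ [22/31, 1) → index 8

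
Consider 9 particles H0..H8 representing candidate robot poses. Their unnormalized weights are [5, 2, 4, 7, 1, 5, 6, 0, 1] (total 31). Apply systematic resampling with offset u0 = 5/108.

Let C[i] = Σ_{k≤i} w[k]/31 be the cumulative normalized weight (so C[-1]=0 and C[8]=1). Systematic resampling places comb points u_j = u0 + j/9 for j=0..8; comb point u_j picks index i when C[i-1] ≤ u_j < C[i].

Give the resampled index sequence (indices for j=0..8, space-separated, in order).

0 0 2 3 3 4 5 6 6

C = [5/31, 7/31, 11/31, 18/31, 19/31, 24/31, 30/31, 30/31, 1]
j=0: u_0=5/108 ∈ [0, 5/31) → index 0
j=1: u_1=17/108 ∈ [0, 5/31) → index 0
j=2: u_2=29/108 ∈ [7/31, 11/31) → index 2
j=3: u_3=41/108 ∈ [11/31, 18/31) → index 3
j=4: u_4=53/108 ∈ [11/31, 18/31) → index 3
j=5: u_5=65/108 ∈ [18/31, 19/31) → index 4
j=6: u_6=77/108 ∈ [19/31, 24/31) → index 5
j=7: u_7=89/108 ∈ [24/31, 30/31) → index 6
j=8: u_8=101/108 ∈ [24/31, 30/31) → index 6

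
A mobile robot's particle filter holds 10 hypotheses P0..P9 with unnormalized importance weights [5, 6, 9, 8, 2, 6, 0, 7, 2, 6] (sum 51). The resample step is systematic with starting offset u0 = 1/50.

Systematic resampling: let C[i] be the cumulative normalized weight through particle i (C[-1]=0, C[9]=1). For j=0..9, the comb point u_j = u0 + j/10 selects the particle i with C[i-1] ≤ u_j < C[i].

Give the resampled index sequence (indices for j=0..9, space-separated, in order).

C = [5/51, 11/51, 20/51, 28/51, 10/17, 12/17, 12/17, 43/51, 15/17, 1]
j=0: u_0=1/50 ∈ [0, 5/51) → index 0
j=1: u_1=3/25 ∈ [5/51, 11/51) → index 1
j=2: u_2=11/50 ∈ [11/51, 20/51) → index 2
j=3: u_3=8/25 ∈ [11/51, 20/51) → index 2
j=4: u_4=21/50 ∈ [20/51, 28/51) → index 3
j=5: u_5=13/25 ∈ [20/51, 28/51) → index 3
j=6: u_6=31/50 ∈ [10/17, 12/17) → index 5
j=7: u_7=18/25 ∈ [12/17, 43/51) → index 7
j=8: u_8=41/50 ∈ [12/17, 43/51) → index 7
j=9: u_9=23/25 ∈ [15/17, 1) → index 9

0 1 2 2 3 3 5 7 7 9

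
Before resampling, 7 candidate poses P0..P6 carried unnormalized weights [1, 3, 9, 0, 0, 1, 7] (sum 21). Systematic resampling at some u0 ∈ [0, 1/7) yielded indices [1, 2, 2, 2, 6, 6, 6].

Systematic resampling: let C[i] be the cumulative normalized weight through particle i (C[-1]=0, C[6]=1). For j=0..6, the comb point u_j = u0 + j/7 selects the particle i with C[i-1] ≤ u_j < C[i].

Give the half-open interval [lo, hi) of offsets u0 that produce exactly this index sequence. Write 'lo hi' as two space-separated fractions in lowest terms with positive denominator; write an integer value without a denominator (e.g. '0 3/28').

C = [1/21, 4/21, 13/21, 13/21, 13/21, 2/3, 1]
j=0 picked index 1: u0 ∈ [1/21, 4/21)
j=1 picked index 2: u0 ∈ [1/21, 10/21)
j=2 picked index 2: u0 ∈ [-2/21, 1/3)
j=3 picked index 2: u0 ∈ [-5/21, 4/21)
j=4 picked index 6: u0 ∈ [2/21, 3/7)
j=5 picked index 6: u0 ∈ [-1/21, 2/7)
j=6 picked index 6: u0 ∈ [-4/21, 1/7)
intersection: [2/21, 1/7)

2/21 1/7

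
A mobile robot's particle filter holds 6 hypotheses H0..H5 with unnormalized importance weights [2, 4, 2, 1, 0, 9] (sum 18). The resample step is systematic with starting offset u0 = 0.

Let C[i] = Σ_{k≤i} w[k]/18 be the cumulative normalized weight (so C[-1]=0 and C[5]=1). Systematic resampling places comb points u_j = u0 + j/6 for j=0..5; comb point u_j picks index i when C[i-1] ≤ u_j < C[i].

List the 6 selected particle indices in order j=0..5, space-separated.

C = [1/9, 1/3, 4/9, 1/2, 1/2, 1]
j=0: u_0=0 ∈ [0, 1/9) → index 0
j=1: u_1=1/6 ∈ [1/9, 1/3) → index 1
j=2: u_2=1/3 ∈ [1/3, 4/9) → index 2
j=3: u_3=1/2 ∈ [1/2, 1) → index 5
j=4: u_4=2/3 ∈ [1/2, 1) → index 5
j=5: u_5=5/6 ∈ [1/2, 1) → index 5

0 1 2 5 5 5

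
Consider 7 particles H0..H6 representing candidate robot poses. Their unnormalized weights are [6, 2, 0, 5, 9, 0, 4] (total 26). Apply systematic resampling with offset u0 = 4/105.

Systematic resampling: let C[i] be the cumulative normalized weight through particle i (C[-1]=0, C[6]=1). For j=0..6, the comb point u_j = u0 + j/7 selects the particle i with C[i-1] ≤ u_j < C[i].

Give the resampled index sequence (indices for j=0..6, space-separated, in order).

C = [3/13, 4/13, 4/13, 1/2, 11/13, 11/13, 1]
j=0: u_0=4/105 ∈ [0, 3/13) → index 0
j=1: u_1=19/105 ∈ [0, 3/13) → index 0
j=2: u_2=34/105 ∈ [4/13, 1/2) → index 3
j=3: u_3=7/15 ∈ [4/13, 1/2) → index 3
j=4: u_4=64/105 ∈ [1/2, 11/13) → index 4
j=5: u_5=79/105 ∈ [1/2, 11/13) → index 4
j=6: u_6=94/105 ∈ [11/13, 1) → index 6

0 0 3 3 4 4 6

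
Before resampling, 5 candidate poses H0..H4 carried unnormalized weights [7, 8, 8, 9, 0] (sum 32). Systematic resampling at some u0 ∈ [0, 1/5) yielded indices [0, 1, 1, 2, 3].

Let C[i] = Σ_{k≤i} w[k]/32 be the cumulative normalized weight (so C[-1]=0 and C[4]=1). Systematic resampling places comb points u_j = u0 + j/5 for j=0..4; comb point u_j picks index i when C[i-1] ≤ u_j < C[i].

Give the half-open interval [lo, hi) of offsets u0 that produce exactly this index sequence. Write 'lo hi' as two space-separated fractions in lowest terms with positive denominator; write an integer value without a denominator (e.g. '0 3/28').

C = [7/32, 15/32, 23/32, 1, 1]
j=0 picked index 0: u0 ∈ [0, 7/32)
j=1 picked index 1: u0 ∈ [3/160, 43/160)
j=2 picked index 1: u0 ∈ [-29/160, 11/160)
j=3 picked index 2: u0 ∈ [-21/160, 19/160)
j=4 picked index 3: u0 ∈ [-13/160, 1/5)
intersection: [3/160, 11/160)

3/160 11/160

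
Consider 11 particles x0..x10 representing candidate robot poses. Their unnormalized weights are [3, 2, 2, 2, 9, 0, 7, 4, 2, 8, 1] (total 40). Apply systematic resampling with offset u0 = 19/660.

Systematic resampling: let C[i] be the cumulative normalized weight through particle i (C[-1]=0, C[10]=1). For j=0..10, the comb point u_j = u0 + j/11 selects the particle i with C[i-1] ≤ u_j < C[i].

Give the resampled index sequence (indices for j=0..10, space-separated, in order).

C = [3/40, 1/8, 7/40, 9/40, 9/20, 9/20, 5/8, 29/40, 31/40, 39/40, 1]
j=0: u_0=19/660 ∈ [0, 3/40) → index 0
j=1: u_1=79/660 ∈ [3/40, 1/8) → index 1
j=2: u_2=139/660 ∈ [7/40, 9/40) → index 3
j=3: u_3=199/660 ∈ [9/40, 9/20) → index 4
j=4: u_4=259/660 ∈ [9/40, 9/20) → index 4
j=5: u_5=29/60 ∈ [9/20, 5/8) → index 6
j=6: u_6=379/660 ∈ [9/20, 5/8) → index 6
j=7: u_7=439/660 ∈ [5/8, 29/40) → index 7
j=8: u_8=499/660 ∈ [29/40, 31/40) → index 8
j=9: u_9=559/660 ∈ [31/40, 39/40) → index 9
j=10: u_10=619/660 ∈ [31/40, 39/40) → index 9

0 1 3 4 4 6 6 7 8 9 9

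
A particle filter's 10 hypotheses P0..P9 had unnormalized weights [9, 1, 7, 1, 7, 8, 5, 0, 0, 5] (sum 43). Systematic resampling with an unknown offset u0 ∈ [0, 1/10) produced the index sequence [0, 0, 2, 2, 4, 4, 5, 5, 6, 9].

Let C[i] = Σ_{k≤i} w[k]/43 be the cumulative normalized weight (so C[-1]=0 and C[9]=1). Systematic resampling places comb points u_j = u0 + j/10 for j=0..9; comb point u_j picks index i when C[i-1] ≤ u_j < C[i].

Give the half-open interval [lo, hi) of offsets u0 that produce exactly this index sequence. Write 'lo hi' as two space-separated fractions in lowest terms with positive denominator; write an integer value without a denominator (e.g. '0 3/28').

7/215 29/430

C = [9/43, 10/43, 17/43, 18/43, 25/43, 33/43, 38/43, 38/43, 38/43, 1]
j=0 picked index 0: u0 ∈ [0, 9/43)
j=1 picked index 0: u0 ∈ [-1/10, 47/430)
j=2 picked index 2: u0 ∈ [7/215, 42/215)
j=3 picked index 2: u0 ∈ [-29/430, 41/430)
j=4 picked index 4: u0 ∈ [4/215, 39/215)
j=5 picked index 4: u0 ∈ [-7/86, 7/86)
j=6 picked index 5: u0 ∈ [-4/215, 36/215)
j=7 picked index 5: u0 ∈ [-51/430, 29/430)
j=8 picked index 6: u0 ∈ [-7/215, 18/215)
j=9 picked index 9: u0 ∈ [-7/430, 1/10)
intersection: [7/215, 29/430)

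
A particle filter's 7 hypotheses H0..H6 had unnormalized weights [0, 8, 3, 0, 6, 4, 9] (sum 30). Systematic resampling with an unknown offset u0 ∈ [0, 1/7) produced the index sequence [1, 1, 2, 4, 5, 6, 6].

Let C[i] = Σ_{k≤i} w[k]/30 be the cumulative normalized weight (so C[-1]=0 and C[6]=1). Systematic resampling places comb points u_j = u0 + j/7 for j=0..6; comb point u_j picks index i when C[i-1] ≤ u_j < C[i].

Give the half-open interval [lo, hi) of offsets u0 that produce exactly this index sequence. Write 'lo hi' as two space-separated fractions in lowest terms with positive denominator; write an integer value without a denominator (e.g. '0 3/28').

0 17/210

C = [0, 4/15, 11/30, 11/30, 17/30, 7/10, 1]
j=0 picked index 1: u0 ∈ [0, 4/15)
j=1 picked index 1: u0 ∈ [-1/7, 13/105)
j=2 picked index 2: u0 ∈ [-2/105, 17/210)
j=3 picked index 4: u0 ∈ [-13/210, 29/210)
j=4 picked index 5: u0 ∈ [-1/210, 9/70)
j=5 picked index 6: u0 ∈ [-1/70, 2/7)
j=6 picked index 6: u0 ∈ [-11/70, 1/7)
intersection: [0, 17/210)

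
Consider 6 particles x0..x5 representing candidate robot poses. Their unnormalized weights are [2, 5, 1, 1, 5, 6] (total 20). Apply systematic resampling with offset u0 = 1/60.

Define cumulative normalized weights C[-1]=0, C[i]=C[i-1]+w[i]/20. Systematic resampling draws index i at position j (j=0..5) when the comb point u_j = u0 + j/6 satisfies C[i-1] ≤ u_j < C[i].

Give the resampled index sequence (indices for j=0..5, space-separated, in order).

0 1 2 4 4 5

C = [1/10, 7/20, 2/5, 9/20, 7/10, 1]
j=0: u_0=1/60 ∈ [0, 1/10) → index 0
j=1: u_1=11/60 ∈ [1/10, 7/20) → index 1
j=2: u_2=7/20 ∈ [7/20, 2/5) → index 2
j=3: u_3=31/60 ∈ [9/20, 7/10) → index 4
j=4: u_4=41/60 ∈ [9/20, 7/10) → index 4
j=5: u_5=17/20 ∈ [7/10, 1) → index 5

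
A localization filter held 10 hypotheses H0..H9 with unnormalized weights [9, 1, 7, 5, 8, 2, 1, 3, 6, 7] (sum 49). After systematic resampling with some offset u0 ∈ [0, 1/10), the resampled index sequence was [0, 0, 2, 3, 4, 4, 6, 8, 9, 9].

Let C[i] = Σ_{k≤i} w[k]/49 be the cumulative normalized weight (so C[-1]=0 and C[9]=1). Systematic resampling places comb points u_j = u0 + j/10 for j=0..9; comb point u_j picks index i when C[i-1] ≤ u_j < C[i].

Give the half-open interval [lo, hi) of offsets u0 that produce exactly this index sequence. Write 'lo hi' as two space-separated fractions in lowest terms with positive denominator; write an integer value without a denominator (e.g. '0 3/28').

2/35 18/245

C = [9/49, 10/49, 17/49, 22/49, 30/49, 32/49, 33/49, 36/49, 6/7, 1]
j=0 picked index 0: u0 ∈ [0, 9/49)
j=1 picked index 0: u0 ∈ [-1/10, 41/490)
j=2 picked index 2: u0 ∈ [1/245, 36/245)
j=3 picked index 3: u0 ∈ [23/490, 73/490)
j=4 picked index 4: u0 ∈ [12/245, 52/245)
j=5 picked index 4: u0 ∈ [-5/98, 11/98)
j=6 picked index 6: u0 ∈ [13/245, 18/245)
j=7 picked index 8: u0 ∈ [17/490, 11/70)
j=8 picked index 9: u0 ∈ [2/35, 1/5)
j=9 picked index 9: u0 ∈ [-3/70, 1/10)
intersection: [2/35, 18/245)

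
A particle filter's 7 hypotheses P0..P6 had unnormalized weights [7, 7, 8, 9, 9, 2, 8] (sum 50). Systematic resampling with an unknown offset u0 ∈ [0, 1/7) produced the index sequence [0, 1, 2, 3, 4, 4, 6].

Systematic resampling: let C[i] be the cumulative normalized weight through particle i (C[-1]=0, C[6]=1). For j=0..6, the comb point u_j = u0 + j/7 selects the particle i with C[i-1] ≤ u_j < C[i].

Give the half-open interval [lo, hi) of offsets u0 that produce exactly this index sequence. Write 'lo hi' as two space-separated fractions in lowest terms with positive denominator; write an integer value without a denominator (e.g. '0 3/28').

17/350 3/35

C = [7/50, 7/25, 11/25, 31/50, 4/5, 21/25, 1]
j=0 picked index 0: u0 ∈ [0, 7/50)
j=1 picked index 1: u0 ∈ [-1/350, 24/175)
j=2 picked index 2: u0 ∈ [-1/175, 27/175)
j=3 picked index 3: u0 ∈ [2/175, 67/350)
j=4 picked index 4: u0 ∈ [17/350, 8/35)
j=5 picked index 4: u0 ∈ [-33/350, 3/35)
j=6 picked index 6: u0 ∈ [-3/175, 1/7)
intersection: [17/350, 3/35)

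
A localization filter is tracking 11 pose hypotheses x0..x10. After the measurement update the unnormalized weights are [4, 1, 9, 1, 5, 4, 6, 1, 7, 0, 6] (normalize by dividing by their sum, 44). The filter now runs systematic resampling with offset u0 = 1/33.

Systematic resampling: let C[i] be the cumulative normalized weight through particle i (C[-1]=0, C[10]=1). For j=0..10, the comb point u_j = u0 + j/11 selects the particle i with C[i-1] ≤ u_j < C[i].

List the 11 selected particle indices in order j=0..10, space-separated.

C = [1/11, 5/44, 7/22, 15/44, 5/11, 6/11, 15/22, 31/44, 19/22, 19/22, 1]
j=0: u_0=1/33 ∈ [0, 1/11) → index 0
j=1: u_1=4/33 ∈ [5/44, 7/22) → index 2
j=2: u_2=7/33 ∈ [5/44, 7/22) → index 2
j=3: u_3=10/33 ∈ [5/44, 7/22) → index 2
j=4: u_4=13/33 ∈ [15/44, 5/11) → index 4
j=5: u_5=16/33 ∈ [5/11, 6/11) → index 5
j=6: u_6=19/33 ∈ [6/11, 15/22) → index 6
j=7: u_7=2/3 ∈ [6/11, 15/22) → index 6
j=8: u_8=25/33 ∈ [31/44, 19/22) → index 8
j=9: u_9=28/33 ∈ [31/44, 19/22) → index 8
j=10: u_10=31/33 ∈ [19/22, 1) → index 10

0 2 2 2 4 5 6 6 8 8 10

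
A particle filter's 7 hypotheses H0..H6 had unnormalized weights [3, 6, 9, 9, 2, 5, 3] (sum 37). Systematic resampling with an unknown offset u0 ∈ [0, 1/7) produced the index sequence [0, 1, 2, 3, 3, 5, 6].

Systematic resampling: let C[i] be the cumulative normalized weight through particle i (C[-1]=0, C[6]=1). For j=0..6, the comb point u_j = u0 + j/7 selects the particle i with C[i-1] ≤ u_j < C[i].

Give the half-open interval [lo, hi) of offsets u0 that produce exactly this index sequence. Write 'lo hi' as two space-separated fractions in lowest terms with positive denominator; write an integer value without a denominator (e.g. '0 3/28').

C = [3/37, 9/37, 18/37, 27/37, 29/37, 34/37, 1]
j=0 picked index 0: u0 ∈ [0, 3/37)
j=1 picked index 1: u0 ∈ [-16/259, 26/259)
j=2 picked index 2: u0 ∈ [-11/259, 52/259)
j=3 picked index 3: u0 ∈ [15/259, 78/259)
j=4 picked index 3: u0 ∈ [-22/259, 41/259)
j=5 picked index 5: u0 ∈ [18/259, 53/259)
j=6 picked index 6: u0 ∈ [16/259, 1/7)
intersection: [18/259, 3/37)

18/259 3/37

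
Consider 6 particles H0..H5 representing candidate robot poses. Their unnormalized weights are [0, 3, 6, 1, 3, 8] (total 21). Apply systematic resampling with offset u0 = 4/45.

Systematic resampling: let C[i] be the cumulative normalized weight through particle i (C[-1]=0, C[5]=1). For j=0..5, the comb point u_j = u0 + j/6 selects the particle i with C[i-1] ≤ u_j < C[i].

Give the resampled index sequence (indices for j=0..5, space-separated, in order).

1 2 2 4 5 5

C = [0, 1/7, 3/7, 10/21, 13/21, 1]
j=0: u_0=4/45 ∈ [0, 1/7) → index 1
j=1: u_1=23/90 ∈ [1/7, 3/7) → index 2
j=2: u_2=19/45 ∈ [1/7, 3/7) → index 2
j=3: u_3=53/90 ∈ [10/21, 13/21) → index 4
j=4: u_4=34/45 ∈ [13/21, 1) → index 5
j=5: u_5=83/90 ∈ [13/21, 1) → index 5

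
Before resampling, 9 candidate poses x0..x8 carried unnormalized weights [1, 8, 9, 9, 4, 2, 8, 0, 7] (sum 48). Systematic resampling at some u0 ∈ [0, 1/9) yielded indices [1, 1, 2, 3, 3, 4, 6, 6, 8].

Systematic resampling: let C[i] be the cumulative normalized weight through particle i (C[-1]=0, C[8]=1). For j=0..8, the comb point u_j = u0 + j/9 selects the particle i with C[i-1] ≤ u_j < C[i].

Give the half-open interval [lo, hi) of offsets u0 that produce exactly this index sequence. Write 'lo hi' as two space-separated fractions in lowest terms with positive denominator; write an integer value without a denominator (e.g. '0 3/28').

C = [1/48, 3/16, 3/8, 9/16, 31/48, 11/16, 41/48, 41/48, 1]
j=0 picked index 1: u0 ∈ [1/48, 3/16)
j=1 picked index 1: u0 ∈ [-13/144, 11/144)
j=2 picked index 2: u0 ∈ [-5/144, 11/72)
j=3 picked index 3: u0 ∈ [1/24, 11/48)
j=4 picked index 3: u0 ∈ [-5/72, 17/144)
j=5 picked index 4: u0 ∈ [1/144, 13/144)
j=6 picked index 6: u0 ∈ [1/48, 3/16)
j=7 picked index 6: u0 ∈ [-13/144, 11/144)
j=8 picked index 8: u0 ∈ [-5/144, 1/9)
intersection: [1/24, 11/144)

1/24 11/144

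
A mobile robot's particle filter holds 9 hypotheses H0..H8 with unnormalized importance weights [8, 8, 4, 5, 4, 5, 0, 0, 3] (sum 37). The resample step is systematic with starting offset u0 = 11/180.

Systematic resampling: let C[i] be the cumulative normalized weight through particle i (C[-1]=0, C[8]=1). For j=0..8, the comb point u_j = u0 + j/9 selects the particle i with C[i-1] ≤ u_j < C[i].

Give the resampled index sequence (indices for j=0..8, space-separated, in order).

C = [8/37, 16/37, 20/37, 25/37, 29/37, 34/37, 34/37, 34/37, 1]
j=0: u_0=11/180 ∈ [0, 8/37) → index 0
j=1: u_1=31/180 ∈ [0, 8/37) → index 0
j=2: u_2=17/60 ∈ [8/37, 16/37) → index 1
j=3: u_3=71/180 ∈ [8/37, 16/37) → index 1
j=4: u_4=91/180 ∈ [16/37, 20/37) → index 2
j=5: u_5=37/60 ∈ [20/37, 25/37) → index 3
j=6: u_6=131/180 ∈ [25/37, 29/37) → index 4
j=7: u_7=151/180 ∈ [29/37, 34/37) → index 5
j=8: u_8=19/20 ∈ [34/37, 1) → index 8

0 0 1 1 2 3 4 5 8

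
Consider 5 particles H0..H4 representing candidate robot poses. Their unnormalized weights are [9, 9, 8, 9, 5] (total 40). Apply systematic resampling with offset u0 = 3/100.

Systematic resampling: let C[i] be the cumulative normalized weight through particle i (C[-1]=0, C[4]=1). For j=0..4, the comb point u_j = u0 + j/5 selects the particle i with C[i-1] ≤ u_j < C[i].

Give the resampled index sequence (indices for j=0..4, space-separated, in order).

C = [9/40, 9/20, 13/20, 7/8, 1]
j=0: u_0=3/100 ∈ [0, 9/40) → index 0
j=1: u_1=23/100 ∈ [9/40, 9/20) → index 1
j=2: u_2=43/100 ∈ [9/40, 9/20) → index 1
j=3: u_3=63/100 ∈ [9/20, 13/20) → index 2
j=4: u_4=83/100 ∈ [13/20, 7/8) → index 3

0 1 1 2 3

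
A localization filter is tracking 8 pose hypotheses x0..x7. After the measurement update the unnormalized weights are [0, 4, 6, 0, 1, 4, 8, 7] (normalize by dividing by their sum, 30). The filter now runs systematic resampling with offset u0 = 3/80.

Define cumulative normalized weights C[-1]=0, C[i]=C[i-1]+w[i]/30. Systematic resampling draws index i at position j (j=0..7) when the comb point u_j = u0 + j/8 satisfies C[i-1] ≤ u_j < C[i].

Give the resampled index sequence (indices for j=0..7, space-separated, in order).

1 2 2 5 6 6 7 7

C = [0, 2/15, 1/3, 1/3, 11/30, 1/2, 23/30, 1]
j=0: u_0=3/80 ∈ [0, 2/15) → index 1
j=1: u_1=13/80 ∈ [2/15, 1/3) → index 2
j=2: u_2=23/80 ∈ [2/15, 1/3) → index 2
j=3: u_3=33/80 ∈ [11/30, 1/2) → index 5
j=4: u_4=43/80 ∈ [1/2, 23/30) → index 6
j=5: u_5=53/80 ∈ [1/2, 23/30) → index 6
j=6: u_6=63/80 ∈ [23/30, 1) → index 7
j=7: u_7=73/80 ∈ [23/30, 1) → index 7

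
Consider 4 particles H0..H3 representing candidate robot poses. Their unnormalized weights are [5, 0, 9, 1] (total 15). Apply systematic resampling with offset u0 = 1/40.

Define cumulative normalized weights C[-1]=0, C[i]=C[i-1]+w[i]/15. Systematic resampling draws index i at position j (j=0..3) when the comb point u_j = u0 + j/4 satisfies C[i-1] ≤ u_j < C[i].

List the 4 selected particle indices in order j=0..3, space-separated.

C = [1/3, 1/3, 14/15, 1]
j=0: u_0=1/40 ∈ [0, 1/3) → index 0
j=1: u_1=11/40 ∈ [0, 1/3) → index 0
j=2: u_2=21/40 ∈ [1/3, 14/15) → index 2
j=3: u_3=31/40 ∈ [1/3, 14/15) → index 2

0 0 2 2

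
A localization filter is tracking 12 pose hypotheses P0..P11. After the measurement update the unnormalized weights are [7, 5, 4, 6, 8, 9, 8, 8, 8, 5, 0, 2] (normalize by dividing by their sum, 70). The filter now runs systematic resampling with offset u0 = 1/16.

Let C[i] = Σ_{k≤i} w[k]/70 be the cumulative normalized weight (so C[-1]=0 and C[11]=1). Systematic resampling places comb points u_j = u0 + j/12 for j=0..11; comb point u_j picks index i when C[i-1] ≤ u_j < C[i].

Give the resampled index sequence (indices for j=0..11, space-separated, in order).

C = [1/10, 6/35, 8/35, 11/35, 3/7, 39/70, 47/70, 11/14, 9/10, 34/35, 34/35, 1]
j=0: u_0=1/16 ∈ [0, 1/10) → index 0
j=1: u_1=7/48 ∈ [1/10, 6/35) → index 1
j=2: u_2=11/48 ∈ [8/35, 11/35) → index 3
j=3: u_3=5/16 ∈ [8/35, 11/35) → index 3
j=4: u_4=19/48 ∈ [11/35, 3/7) → index 4
j=5: u_5=23/48 ∈ [3/7, 39/70) → index 5
j=6: u_6=9/16 ∈ [39/70, 47/70) → index 6
j=7: u_7=31/48 ∈ [39/70, 47/70) → index 6
j=8: u_8=35/48 ∈ [47/70, 11/14) → index 7
j=9: u_9=13/16 ∈ [11/14, 9/10) → index 8
j=10: u_10=43/48 ∈ [11/14, 9/10) → index 8
j=11: u_11=47/48 ∈ [34/35, 1) → index 11

0 1 3 3 4 5 6 6 7 8 8 11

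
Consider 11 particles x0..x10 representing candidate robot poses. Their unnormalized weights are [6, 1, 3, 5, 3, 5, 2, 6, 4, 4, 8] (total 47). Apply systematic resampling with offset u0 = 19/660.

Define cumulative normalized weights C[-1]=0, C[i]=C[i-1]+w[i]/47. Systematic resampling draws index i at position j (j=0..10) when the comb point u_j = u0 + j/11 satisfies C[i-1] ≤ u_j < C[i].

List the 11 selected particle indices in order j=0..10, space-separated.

0 0 2 3 5 5 7 8 9 10 10

C = [6/47, 7/47, 10/47, 15/47, 18/47, 23/47, 25/47, 31/47, 35/47, 39/47, 1]
j=0: u_0=19/660 ∈ [0, 6/47) → index 0
j=1: u_1=79/660 ∈ [0, 6/47) → index 0
j=2: u_2=139/660 ∈ [7/47, 10/47) → index 2
j=3: u_3=199/660 ∈ [10/47, 15/47) → index 3
j=4: u_4=259/660 ∈ [18/47, 23/47) → index 5
j=5: u_5=29/60 ∈ [18/47, 23/47) → index 5
j=6: u_6=379/660 ∈ [25/47, 31/47) → index 7
j=7: u_7=439/660 ∈ [31/47, 35/47) → index 8
j=8: u_8=499/660 ∈ [35/47, 39/47) → index 9
j=9: u_9=559/660 ∈ [39/47, 1) → index 10
j=10: u_10=619/660 ∈ [39/47, 1) → index 10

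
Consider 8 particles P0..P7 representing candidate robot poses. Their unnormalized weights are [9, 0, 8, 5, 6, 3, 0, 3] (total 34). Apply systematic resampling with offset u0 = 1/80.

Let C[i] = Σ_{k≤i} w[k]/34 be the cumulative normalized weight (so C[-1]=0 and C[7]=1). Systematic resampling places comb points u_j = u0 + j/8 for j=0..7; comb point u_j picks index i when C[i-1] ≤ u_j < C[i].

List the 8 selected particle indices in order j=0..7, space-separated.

0 0 0 2 3 3 4 5

C = [9/34, 9/34, 1/2, 11/17, 14/17, 31/34, 31/34, 1]
j=0: u_0=1/80 ∈ [0, 9/34) → index 0
j=1: u_1=11/80 ∈ [0, 9/34) → index 0
j=2: u_2=21/80 ∈ [0, 9/34) → index 0
j=3: u_3=31/80 ∈ [9/34, 1/2) → index 2
j=4: u_4=41/80 ∈ [1/2, 11/17) → index 3
j=5: u_5=51/80 ∈ [1/2, 11/17) → index 3
j=6: u_6=61/80 ∈ [11/17, 14/17) → index 4
j=7: u_7=71/80 ∈ [14/17, 31/34) → index 5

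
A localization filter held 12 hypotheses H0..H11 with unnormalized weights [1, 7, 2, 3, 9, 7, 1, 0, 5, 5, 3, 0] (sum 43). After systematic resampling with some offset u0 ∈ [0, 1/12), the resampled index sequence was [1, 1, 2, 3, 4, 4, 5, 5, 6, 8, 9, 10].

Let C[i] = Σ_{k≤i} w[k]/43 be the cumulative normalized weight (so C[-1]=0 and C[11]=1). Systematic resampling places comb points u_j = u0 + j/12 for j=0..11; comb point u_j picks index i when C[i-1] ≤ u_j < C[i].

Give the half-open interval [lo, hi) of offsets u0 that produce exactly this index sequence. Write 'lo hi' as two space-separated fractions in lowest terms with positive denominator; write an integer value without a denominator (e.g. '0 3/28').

1/43 4/129

C = [1/43, 8/43, 10/43, 13/43, 22/43, 29/43, 30/43, 30/43, 35/43, 40/43, 1, 1]
j=0 picked index 1: u0 ∈ [1/43, 8/43)
j=1 picked index 1: u0 ∈ [-31/516, 53/516)
j=2 picked index 2: u0 ∈ [5/258, 17/258)
j=3 picked index 3: u0 ∈ [-3/172, 9/172)
j=4 picked index 4: u0 ∈ [-4/129, 23/129)
j=5 picked index 4: u0 ∈ [-59/516, 49/516)
j=6 picked index 5: u0 ∈ [1/86, 15/86)
j=7 picked index 5: u0 ∈ [-37/516, 47/516)
j=8 picked index 6: u0 ∈ [1/129, 4/129)
j=9 picked index 8: u0 ∈ [-9/172, 11/172)
j=10 picked index 9: u0 ∈ [-5/258, 25/258)
j=11 picked index 10: u0 ∈ [7/516, 1/12)
intersection: [1/43, 4/129)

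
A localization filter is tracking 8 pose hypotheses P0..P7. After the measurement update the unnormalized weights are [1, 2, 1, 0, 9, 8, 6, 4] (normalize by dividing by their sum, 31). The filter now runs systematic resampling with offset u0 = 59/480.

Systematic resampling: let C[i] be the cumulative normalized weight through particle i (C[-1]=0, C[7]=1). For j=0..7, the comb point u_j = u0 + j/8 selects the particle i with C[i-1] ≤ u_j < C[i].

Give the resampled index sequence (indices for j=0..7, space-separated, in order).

C = [1/31, 3/31, 4/31, 4/31, 13/31, 21/31, 27/31, 1]
j=0: u_0=59/480 ∈ [3/31, 4/31) → index 2
j=1: u_1=119/480 ∈ [4/31, 13/31) → index 4
j=2: u_2=179/480 ∈ [4/31, 13/31) → index 4
j=3: u_3=239/480 ∈ [13/31, 21/31) → index 5
j=4: u_4=299/480 ∈ [13/31, 21/31) → index 5
j=5: u_5=359/480 ∈ [21/31, 27/31) → index 6
j=6: u_6=419/480 ∈ [27/31, 1) → index 7
j=7: u_7=479/480 ∈ [27/31, 1) → index 7

2 4 4 5 5 6 7 7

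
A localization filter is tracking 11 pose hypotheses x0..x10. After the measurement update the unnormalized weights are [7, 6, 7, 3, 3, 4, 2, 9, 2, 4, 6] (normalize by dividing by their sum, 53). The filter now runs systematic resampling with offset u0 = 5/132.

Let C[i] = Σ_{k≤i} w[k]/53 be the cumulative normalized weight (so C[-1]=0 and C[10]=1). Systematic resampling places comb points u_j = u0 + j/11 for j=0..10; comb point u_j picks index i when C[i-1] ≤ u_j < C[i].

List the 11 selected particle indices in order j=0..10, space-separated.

C = [7/53, 13/53, 20/53, 23/53, 26/53, 30/53, 32/53, 41/53, 43/53, 47/53, 1]
j=0: u_0=5/132 ∈ [0, 7/53) → index 0
j=1: u_1=17/132 ∈ [0, 7/53) → index 0
j=2: u_2=29/132 ∈ [7/53, 13/53) → index 1
j=3: u_3=41/132 ∈ [13/53, 20/53) → index 2
j=4: u_4=53/132 ∈ [20/53, 23/53) → index 3
j=5: u_5=65/132 ∈ [26/53, 30/53) → index 5
j=6: u_6=7/12 ∈ [30/53, 32/53) → index 6
j=7: u_7=89/132 ∈ [32/53, 41/53) → index 7
j=8: u_8=101/132 ∈ [32/53, 41/53) → index 7
j=9: u_9=113/132 ∈ [43/53, 47/53) → index 9
j=10: u_10=125/132 ∈ [47/53, 1) → index 10

0 0 1 2 3 5 6 7 7 9 10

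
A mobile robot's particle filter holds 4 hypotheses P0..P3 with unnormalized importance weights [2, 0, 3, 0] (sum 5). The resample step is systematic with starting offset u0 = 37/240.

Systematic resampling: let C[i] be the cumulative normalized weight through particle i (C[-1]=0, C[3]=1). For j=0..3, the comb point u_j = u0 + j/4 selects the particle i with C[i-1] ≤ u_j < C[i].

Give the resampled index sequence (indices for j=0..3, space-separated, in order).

0 2 2 2

C = [2/5, 2/5, 1, 1]
j=0: u_0=37/240 ∈ [0, 2/5) → index 0
j=1: u_1=97/240 ∈ [2/5, 1) → index 2
j=2: u_2=157/240 ∈ [2/5, 1) → index 2
j=3: u_3=217/240 ∈ [2/5, 1) → index 2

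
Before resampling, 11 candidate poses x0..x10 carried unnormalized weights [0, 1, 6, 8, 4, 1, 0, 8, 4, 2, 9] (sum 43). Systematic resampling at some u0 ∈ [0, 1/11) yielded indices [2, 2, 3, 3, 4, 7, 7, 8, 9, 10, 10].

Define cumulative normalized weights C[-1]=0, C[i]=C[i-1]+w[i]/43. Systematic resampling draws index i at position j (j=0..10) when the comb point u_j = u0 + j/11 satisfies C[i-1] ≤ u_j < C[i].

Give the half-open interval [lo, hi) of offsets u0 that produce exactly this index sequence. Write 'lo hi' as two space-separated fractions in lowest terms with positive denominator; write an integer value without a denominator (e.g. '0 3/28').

C = [0, 1/43, 7/43, 15/43, 19/43, 20/43, 20/43, 28/43, 32/43, 34/43, 1]
j=0 picked index 2: u0 ∈ [1/43, 7/43)
j=1 picked index 2: u0 ∈ [-32/473, 34/473)
j=2 picked index 3: u0 ∈ [-9/473, 79/473)
j=3 picked index 3: u0 ∈ [-52/473, 36/473)
j=4 picked index 4: u0 ∈ [-7/473, 37/473)
j=5 picked index 7: u0 ∈ [5/473, 93/473)
j=6 picked index 7: u0 ∈ [-38/473, 50/473)
j=7 picked index 8: u0 ∈ [7/473, 51/473)
j=8 picked index 9: u0 ∈ [8/473, 30/473)
j=9 picked index 10: u0 ∈ [-13/473, 2/11)
j=10 picked index 10: u0 ∈ [-56/473, 1/11)
intersection: [1/43, 30/473)

1/43 30/473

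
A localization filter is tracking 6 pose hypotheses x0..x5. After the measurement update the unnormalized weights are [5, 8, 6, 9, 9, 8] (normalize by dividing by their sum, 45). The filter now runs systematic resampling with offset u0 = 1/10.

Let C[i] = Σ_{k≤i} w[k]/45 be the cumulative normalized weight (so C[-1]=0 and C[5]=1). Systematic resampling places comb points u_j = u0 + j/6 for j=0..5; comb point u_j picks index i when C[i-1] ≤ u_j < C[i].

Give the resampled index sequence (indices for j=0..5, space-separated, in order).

0 1 3 3 4 5

C = [1/9, 13/45, 19/45, 28/45, 37/45, 1]
j=0: u_0=1/10 ∈ [0, 1/9) → index 0
j=1: u_1=4/15 ∈ [1/9, 13/45) → index 1
j=2: u_2=13/30 ∈ [19/45, 28/45) → index 3
j=3: u_3=3/5 ∈ [19/45, 28/45) → index 3
j=4: u_4=23/30 ∈ [28/45, 37/45) → index 4
j=5: u_5=14/15 ∈ [37/45, 1) → index 5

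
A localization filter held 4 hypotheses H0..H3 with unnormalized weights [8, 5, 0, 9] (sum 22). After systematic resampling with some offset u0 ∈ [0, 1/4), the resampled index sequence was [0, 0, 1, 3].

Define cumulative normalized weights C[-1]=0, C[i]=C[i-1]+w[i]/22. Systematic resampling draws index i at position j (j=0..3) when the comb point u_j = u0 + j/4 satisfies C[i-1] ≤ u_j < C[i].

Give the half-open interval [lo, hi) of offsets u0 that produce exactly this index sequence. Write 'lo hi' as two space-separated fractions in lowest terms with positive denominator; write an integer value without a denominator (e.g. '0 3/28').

C = [4/11, 13/22, 13/22, 1]
j=0 picked index 0: u0 ∈ [0, 4/11)
j=1 picked index 0: u0 ∈ [-1/4, 5/44)
j=2 picked index 1: u0 ∈ [-3/22, 1/11)
j=3 picked index 3: u0 ∈ [-7/44, 1/4)
intersection: [0, 1/11)

0 1/11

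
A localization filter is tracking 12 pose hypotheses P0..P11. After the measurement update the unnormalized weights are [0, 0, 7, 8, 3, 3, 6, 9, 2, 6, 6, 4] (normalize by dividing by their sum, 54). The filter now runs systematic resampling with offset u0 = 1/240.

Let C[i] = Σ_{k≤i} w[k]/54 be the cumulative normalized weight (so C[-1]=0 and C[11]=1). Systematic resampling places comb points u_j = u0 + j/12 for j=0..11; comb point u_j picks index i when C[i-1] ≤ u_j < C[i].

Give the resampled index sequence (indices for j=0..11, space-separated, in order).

2 2 3 3 5 6 7 7 8 9 10 10

C = [0, 0, 7/54, 5/18, 1/3, 7/18, 1/2, 2/3, 19/27, 22/27, 25/27, 1]
j=0: u_0=1/240 ∈ [0, 7/54) → index 2
j=1: u_1=7/80 ∈ [0, 7/54) → index 2
j=2: u_2=41/240 ∈ [7/54, 5/18) → index 3
j=3: u_3=61/240 ∈ [7/54, 5/18) → index 3
j=4: u_4=27/80 ∈ [1/3, 7/18) → index 5
j=5: u_5=101/240 ∈ [7/18, 1/2) → index 6
j=6: u_6=121/240 ∈ [1/2, 2/3) → index 7
j=7: u_7=47/80 ∈ [1/2, 2/3) → index 7
j=8: u_8=161/240 ∈ [2/3, 19/27) → index 8
j=9: u_9=181/240 ∈ [19/27, 22/27) → index 9
j=10: u_10=67/80 ∈ [22/27, 25/27) → index 10
j=11: u_11=221/240 ∈ [22/27, 25/27) → index 10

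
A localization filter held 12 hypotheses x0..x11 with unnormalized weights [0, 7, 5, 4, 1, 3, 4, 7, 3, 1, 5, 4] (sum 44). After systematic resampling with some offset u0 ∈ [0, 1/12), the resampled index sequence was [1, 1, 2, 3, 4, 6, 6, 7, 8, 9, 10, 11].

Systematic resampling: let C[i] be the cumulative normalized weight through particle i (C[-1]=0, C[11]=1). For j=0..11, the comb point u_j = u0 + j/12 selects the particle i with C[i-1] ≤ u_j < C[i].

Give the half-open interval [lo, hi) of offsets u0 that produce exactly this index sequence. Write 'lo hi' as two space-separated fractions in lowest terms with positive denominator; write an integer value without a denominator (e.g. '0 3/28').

5/132 1/22

C = [0, 7/44, 3/11, 4/11, 17/44, 5/11, 6/11, 31/44, 17/22, 35/44, 10/11, 1]
j=0 picked index 1: u0 ∈ [0, 7/44)
j=1 picked index 1: u0 ∈ [-1/12, 5/66)
j=2 picked index 2: u0 ∈ [-1/132, 7/66)
j=3 picked index 3: u0 ∈ [1/44, 5/44)
j=4 picked index 4: u0 ∈ [1/33, 7/132)
j=5 picked index 6: u0 ∈ [5/132, 17/132)
j=6 picked index 6: u0 ∈ [-1/22, 1/22)
j=7 picked index 7: u0 ∈ [-5/132, 4/33)
j=8 picked index 8: u0 ∈ [5/132, 7/66)
j=9 picked index 9: u0 ∈ [1/44, 1/22)
j=10 picked index 10: u0 ∈ [-5/132, 5/66)
j=11 picked index 11: u0 ∈ [-1/132, 1/12)
intersection: [5/132, 1/22)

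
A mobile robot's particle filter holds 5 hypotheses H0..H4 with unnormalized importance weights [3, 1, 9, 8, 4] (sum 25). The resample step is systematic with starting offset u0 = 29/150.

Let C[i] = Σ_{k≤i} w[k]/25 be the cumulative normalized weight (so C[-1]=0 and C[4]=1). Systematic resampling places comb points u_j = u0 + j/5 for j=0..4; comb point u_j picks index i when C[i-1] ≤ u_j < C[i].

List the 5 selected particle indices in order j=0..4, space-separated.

C = [3/25, 4/25, 13/25, 21/25, 1]
j=0: u_0=29/150 ∈ [4/25, 13/25) → index 2
j=1: u_1=59/150 ∈ [4/25, 13/25) → index 2
j=2: u_2=89/150 ∈ [13/25, 21/25) → index 3
j=3: u_3=119/150 ∈ [13/25, 21/25) → index 3
j=4: u_4=149/150 ∈ [21/25, 1) → index 4

2 2 3 3 4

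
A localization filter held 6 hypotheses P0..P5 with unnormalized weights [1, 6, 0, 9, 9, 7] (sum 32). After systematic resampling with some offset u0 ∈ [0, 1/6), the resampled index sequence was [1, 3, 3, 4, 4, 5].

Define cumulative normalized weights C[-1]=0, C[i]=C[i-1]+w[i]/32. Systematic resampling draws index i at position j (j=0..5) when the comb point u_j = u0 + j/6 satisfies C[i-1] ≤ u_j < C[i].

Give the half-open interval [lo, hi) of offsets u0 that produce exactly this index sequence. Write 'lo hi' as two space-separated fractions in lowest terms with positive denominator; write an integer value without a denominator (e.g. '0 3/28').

5/96 11/96

C = [1/32, 7/32, 7/32, 1/2, 25/32, 1]
j=0 picked index 1: u0 ∈ [1/32, 7/32)
j=1 picked index 3: u0 ∈ [5/96, 1/3)
j=2 picked index 3: u0 ∈ [-11/96, 1/6)
j=3 picked index 4: u0 ∈ [0, 9/32)
j=4 picked index 4: u0 ∈ [-1/6, 11/96)
j=5 picked index 5: u0 ∈ [-5/96, 1/6)
intersection: [5/96, 11/96)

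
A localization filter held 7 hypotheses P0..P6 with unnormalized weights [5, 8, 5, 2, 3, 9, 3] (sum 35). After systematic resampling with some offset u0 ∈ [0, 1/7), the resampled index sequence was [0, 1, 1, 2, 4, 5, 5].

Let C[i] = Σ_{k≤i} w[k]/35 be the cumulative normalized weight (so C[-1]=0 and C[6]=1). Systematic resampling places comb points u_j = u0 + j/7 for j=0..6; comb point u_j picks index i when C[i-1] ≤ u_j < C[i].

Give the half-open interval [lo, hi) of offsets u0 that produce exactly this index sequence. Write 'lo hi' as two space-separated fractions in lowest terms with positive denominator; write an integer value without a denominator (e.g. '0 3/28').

0 2/35

C = [1/7, 13/35, 18/35, 4/7, 23/35, 32/35, 1]
j=0 picked index 0: u0 ∈ [0, 1/7)
j=1 picked index 1: u0 ∈ [0, 8/35)
j=2 picked index 1: u0 ∈ [-1/7, 3/35)
j=3 picked index 2: u0 ∈ [-2/35, 3/35)
j=4 picked index 4: u0 ∈ [0, 3/35)
j=5 picked index 5: u0 ∈ [-2/35, 1/5)
j=6 picked index 5: u0 ∈ [-1/5, 2/35)
intersection: [0, 2/35)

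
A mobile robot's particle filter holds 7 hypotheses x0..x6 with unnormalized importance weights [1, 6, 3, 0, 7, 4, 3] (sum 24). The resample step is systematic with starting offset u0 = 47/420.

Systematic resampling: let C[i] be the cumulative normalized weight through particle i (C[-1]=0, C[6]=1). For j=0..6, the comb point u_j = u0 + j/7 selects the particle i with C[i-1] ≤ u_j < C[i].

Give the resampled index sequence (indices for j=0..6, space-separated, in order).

C = [1/24, 7/24, 5/12, 5/12, 17/24, 7/8, 1]
j=0: u_0=47/420 ∈ [1/24, 7/24) → index 1
j=1: u_1=107/420 ∈ [1/24, 7/24) → index 1
j=2: u_2=167/420 ∈ [7/24, 5/12) → index 2
j=3: u_3=227/420 ∈ [5/12, 17/24) → index 4
j=4: u_4=41/60 ∈ [5/12, 17/24) → index 4
j=5: u_5=347/420 ∈ [17/24, 7/8) → index 5
j=6: u_6=407/420 ∈ [7/8, 1) → index 6

1 1 2 4 4 5 6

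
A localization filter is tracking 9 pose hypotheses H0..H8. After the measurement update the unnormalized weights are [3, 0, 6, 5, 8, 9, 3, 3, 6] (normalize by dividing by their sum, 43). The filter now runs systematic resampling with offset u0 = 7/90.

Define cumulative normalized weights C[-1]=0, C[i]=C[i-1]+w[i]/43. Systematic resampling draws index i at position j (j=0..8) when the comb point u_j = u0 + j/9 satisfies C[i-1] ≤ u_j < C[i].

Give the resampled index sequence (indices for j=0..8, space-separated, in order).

2 2 3 4 5 5 6 7 8

C = [3/43, 3/43, 9/43, 14/43, 22/43, 31/43, 34/43, 37/43, 1]
j=0: u_0=7/90 ∈ [3/43, 9/43) → index 2
j=1: u_1=17/90 ∈ [3/43, 9/43) → index 2
j=2: u_2=3/10 ∈ [9/43, 14/43) → index 3
j=3: u_3=37/90 ∈ [14/43, 22/43) → index 4
j=4: u_4=47/90 ∈ [22/43, 31/43) → index 5
j=5: u_5=19/30 ∈ [22/43, 31/43) → index 5
j=6: u_6=67/90 ∈ [31/43, 34/43) → index 6
j=7: u_7=77/90 ∈ [34/43, 37/43) → index 7
j=8: u_8=29/30 ∈ [37/43, 1) → index 8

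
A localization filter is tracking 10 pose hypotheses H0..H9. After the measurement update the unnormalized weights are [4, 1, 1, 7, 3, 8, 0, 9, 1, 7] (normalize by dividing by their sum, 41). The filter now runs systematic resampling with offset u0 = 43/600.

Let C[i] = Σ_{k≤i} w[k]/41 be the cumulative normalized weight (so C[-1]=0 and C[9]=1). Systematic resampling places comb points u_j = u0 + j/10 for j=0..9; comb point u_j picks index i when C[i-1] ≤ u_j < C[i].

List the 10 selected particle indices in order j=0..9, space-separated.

C = [4/41, 5/41, 6/41, 13/41, 16/41, 24/41, 24/41, 33/41, 34/41, 1]
j=0: u_0=43/600 ∈ [0, 4/41) → index 0
j=1: u_1=103/600 ∈ [6/41, 13/41) → index 3
j=2: u_2=163/600 ∈ [6/41, 13/41) → index 3
j=3: u_3=223/600 ∈ [13/41, 16/41) → index 4
j=4: u_4=283/600 ∈ [16/41, 24/41) → index 5
j=5: u_5=343/600 ∈ [16/41, 24/41) → index 5
j=6: u_6=403/600 ∈ [24/41, 33/41) → index 7
j=7: u_7=463/600 ∈ [24/41, 33/41) → index 7
j=8: u_8=523/600 ∈ [34/41, 1) → index 9
j=9: u_9=583/600 ∈ [34/41, 1) → index 9

0 3 3 4 5 5 7 7 9 9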